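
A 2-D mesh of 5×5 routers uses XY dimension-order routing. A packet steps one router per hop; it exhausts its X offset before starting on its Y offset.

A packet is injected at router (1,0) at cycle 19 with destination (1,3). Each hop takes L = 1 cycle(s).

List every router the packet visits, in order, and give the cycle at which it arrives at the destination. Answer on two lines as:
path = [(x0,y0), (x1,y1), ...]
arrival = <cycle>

path = [(1,0), (1,1), (1,2), (1,3)]
arrival = 22

src (1,0)  cyc=19
N→(1,1)  cyc=20
N→(1,2)  cyc=21
N→(1,3)  cyc=22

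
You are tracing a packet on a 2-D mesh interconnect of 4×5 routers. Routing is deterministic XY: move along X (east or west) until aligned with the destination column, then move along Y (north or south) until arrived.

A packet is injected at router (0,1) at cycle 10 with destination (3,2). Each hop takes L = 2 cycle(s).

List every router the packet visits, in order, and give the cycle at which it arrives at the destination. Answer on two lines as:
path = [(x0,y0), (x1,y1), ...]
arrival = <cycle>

path = [(0,1), (1,1), (2,1), (3,1), (3,2)]
arrival = 18

#0 — 0,1 | c10
#1 — 1,1 | c12 | E
#2 — 2,1 | c14 | E
#3 — 3,1 | c16 | E
#4 — 3,2 | c18 | N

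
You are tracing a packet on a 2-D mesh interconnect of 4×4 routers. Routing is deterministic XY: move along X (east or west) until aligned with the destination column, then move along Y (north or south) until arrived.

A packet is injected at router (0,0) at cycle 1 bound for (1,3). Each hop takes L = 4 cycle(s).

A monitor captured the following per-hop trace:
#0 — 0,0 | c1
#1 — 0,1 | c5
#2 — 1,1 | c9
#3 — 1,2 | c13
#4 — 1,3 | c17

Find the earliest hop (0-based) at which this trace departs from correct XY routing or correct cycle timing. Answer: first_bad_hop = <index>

first_bad_hop = 1

[1] (+0,+1) / 4c ⇒ BAD: Y-move but x=0≠1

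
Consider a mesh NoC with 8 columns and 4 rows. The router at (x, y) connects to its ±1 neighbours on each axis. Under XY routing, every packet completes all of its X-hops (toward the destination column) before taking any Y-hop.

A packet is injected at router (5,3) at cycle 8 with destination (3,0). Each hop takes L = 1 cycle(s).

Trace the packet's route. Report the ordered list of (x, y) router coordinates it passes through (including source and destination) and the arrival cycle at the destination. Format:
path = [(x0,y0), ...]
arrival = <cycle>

path = [(5,3), (4,3), (3,3), (3,2), (3,1), (3,0)]
arrival = 13

t=8: at (5,3)
t=9: at (4,3) after W
t=10: at (3,3) after W
t=11: at (3,2) after S
t=12: at (3,1) after S
t=13: at (3,0) after S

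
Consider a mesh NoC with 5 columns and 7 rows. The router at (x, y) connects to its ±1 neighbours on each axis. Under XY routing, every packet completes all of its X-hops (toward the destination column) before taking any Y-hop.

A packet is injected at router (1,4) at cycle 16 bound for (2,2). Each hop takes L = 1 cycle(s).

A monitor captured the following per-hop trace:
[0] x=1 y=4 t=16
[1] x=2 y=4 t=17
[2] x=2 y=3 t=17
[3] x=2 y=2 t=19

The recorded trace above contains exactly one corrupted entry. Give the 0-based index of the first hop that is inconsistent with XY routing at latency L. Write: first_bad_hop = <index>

  1: Δx=+1 Δy=+0 Δt=1 [ok]
  2: Δx=+0 Δy=-1 Δt=0 [BAD: Δcyc=0≠L]

first_bad_hop = 2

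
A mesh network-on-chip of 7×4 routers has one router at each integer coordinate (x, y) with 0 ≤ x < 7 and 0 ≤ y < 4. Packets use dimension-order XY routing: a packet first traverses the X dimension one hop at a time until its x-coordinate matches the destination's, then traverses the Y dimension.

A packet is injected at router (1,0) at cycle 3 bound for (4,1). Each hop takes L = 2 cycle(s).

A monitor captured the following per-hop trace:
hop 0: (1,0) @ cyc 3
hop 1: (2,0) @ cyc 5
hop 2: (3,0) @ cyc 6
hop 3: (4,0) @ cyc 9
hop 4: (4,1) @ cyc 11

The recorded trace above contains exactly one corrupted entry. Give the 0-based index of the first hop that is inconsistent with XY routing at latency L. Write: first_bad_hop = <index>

first_bad_hop = 2

[1] (+1,+0) / 2c ⇒ ok
[2] (+1,+0) / 1c ⇒ BAD: Δcyc=1≠L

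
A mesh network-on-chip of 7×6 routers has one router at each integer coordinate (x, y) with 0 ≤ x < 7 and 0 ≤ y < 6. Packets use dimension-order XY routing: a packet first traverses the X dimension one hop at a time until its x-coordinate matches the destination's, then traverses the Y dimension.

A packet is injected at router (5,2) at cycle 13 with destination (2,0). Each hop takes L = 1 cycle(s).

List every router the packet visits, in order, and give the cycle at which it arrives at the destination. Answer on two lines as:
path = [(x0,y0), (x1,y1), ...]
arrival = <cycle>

t=13: at (5,2)
t=14: at (4,2) after W
t=15: at (3,2) after W
t=16: at (2,2) after W
t=17: at (2,1) after S
t=18: at (2,0) after S

path = [(5,2), (4,2), (3,2), (2,2), (2,1), (2,0)]
arrival = 18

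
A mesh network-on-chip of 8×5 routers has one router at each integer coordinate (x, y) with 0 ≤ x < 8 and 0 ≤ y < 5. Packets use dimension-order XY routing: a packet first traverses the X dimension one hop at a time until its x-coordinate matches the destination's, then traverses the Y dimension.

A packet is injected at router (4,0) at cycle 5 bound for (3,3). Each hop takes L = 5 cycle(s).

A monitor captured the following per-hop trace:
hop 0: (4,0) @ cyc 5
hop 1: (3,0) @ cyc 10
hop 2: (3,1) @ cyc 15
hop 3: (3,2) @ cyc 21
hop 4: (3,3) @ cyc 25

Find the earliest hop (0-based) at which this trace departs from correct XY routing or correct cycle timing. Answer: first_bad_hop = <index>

first_bad_hop = 3

check 1→ d=(-1,0) cyc+5: ok
check 2→ d=(0,1) cyc+5: ok
check 3→ d=(0,1) cyc+6: BAD: Δcyc=6≠L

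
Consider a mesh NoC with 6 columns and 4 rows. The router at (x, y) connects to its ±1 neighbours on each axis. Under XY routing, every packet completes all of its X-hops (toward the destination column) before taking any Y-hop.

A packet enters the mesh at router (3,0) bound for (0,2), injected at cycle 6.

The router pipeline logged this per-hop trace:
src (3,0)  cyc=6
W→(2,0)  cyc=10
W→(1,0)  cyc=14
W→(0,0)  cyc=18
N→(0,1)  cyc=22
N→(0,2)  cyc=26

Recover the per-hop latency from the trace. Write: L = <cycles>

L = 4

Between hops 0 and 1 the cycle counter advances 10 − 6 = 4.
One hop costs L cycles, so L = 4.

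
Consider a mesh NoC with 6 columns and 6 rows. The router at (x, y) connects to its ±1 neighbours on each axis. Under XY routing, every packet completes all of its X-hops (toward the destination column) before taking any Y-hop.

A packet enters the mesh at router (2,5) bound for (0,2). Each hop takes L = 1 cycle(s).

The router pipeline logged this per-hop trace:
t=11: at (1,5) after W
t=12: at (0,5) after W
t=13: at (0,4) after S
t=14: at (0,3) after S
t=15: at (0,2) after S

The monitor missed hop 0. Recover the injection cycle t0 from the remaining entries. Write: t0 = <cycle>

t0 = 10

Hop 1 reached at cycle 11; hop k is at t0 + k·L.
Subtract one hop: t0 = 11 − 1 = 10.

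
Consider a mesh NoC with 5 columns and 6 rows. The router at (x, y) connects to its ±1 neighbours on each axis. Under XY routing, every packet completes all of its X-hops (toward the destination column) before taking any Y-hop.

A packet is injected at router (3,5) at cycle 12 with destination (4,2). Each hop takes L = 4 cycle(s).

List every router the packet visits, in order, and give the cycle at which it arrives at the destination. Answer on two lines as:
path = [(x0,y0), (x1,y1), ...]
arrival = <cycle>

path = [(3,5), (4,5), (4,4), (4,3), (4,2)]
arrival = 28

src (3,5)  cyc=12
E→(4,5)  cyc=16
S→(4,4)  cyc=20
S→(4,3)  cyc=24
S→(4,2)  cyc=28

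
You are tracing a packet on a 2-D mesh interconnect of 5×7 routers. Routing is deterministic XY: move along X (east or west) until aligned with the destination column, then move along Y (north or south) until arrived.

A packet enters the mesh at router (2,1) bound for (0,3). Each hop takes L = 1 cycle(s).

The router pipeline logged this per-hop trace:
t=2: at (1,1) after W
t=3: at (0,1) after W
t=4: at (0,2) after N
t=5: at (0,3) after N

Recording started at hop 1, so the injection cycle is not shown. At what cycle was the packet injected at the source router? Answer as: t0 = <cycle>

t0 = 1

The first recorded entry is hop 1 at cycle 2.
So t0 = 2 − 1·1 = 1.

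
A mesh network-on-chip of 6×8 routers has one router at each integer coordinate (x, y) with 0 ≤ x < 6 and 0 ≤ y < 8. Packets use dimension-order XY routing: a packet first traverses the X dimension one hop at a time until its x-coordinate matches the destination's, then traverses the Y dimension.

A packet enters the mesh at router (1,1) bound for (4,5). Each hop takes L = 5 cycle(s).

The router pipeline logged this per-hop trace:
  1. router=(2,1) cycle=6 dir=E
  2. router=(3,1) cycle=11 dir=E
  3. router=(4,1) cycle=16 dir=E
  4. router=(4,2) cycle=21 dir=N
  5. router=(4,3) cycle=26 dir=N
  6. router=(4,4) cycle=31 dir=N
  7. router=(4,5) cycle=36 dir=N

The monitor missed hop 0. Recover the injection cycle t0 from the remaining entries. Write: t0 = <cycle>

t0 = 1

Hop 1 reached at cycle 6; hop k is at t0 + k·L.
Subtract one hop: t0 = 6 − 5 = 1.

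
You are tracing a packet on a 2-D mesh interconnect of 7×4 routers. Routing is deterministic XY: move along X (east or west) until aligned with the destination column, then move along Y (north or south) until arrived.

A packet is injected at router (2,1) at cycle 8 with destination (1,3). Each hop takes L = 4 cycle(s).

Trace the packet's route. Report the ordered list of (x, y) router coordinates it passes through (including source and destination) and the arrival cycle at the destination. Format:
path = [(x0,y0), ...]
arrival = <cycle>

path = [(2,1), (1,1), (1,2), (1,3)]
arrival = 20

#0 — 2,1 | c8
#1 — 1,1 | c12 | W
#2 — 1,2 | c16 | N
#3 — 1,3 | c20 | N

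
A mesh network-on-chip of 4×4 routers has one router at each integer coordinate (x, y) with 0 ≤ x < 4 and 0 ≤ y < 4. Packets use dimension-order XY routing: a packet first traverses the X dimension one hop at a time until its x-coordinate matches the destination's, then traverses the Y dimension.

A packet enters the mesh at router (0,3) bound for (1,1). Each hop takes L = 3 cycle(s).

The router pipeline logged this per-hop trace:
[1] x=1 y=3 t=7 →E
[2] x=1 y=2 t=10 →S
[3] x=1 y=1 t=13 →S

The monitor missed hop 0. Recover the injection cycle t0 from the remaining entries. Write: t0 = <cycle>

t0 = 4

Hop 1 reached at cycle 7; hop k is at t0 + k·L.
Therefore t0 = 7 − L = 4.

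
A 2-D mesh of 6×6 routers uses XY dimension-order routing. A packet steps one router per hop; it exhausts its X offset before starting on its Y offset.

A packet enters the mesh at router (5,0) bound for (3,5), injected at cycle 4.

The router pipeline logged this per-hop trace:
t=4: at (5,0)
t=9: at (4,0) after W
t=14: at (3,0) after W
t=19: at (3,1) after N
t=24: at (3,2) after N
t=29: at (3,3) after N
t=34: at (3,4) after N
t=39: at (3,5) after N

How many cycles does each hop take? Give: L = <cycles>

Between hops 0 and 1 the cycle counter advances 9 − 4 = 5.
One hop costs L cycles, so L = 5.

L = 5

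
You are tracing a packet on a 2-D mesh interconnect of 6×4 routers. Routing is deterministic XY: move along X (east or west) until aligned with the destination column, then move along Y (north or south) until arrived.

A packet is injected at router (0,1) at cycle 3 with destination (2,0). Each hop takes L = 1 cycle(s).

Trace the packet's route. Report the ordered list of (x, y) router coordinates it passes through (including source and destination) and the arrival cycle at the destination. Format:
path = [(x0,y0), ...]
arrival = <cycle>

[0] x=0 y=1 t=3
[1] x=1 y=1 t=4 →E
[2] x=2 y=1 t=5 →E
[3] x=2 y=0 t=6 →S

path = [(0,1), (1,1), (2,1), (2,0)]
arrival = 6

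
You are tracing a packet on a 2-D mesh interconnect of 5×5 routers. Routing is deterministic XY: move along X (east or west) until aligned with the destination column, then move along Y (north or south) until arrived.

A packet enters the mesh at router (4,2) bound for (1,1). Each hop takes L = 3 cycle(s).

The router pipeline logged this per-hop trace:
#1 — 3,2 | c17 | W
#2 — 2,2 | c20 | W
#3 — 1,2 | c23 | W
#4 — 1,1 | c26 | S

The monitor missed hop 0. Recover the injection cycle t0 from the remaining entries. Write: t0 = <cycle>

t0 = 14

At hop 1 the cycle is 17; in general cyc_k = t0 + kL.
t0 = cyc[1] − L = 17 − 3 = 14.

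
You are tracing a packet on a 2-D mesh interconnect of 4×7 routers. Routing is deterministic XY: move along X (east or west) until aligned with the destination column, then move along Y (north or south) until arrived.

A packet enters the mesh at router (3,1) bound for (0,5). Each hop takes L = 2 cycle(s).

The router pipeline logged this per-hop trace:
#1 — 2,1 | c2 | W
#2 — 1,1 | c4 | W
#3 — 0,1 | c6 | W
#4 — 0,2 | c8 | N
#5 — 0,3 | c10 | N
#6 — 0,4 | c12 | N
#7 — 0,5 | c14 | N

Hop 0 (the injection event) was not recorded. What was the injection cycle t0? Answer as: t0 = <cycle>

At hop 1 the cycle is 2; in general cyc_k = t0 + kL.
So t0 = 2 − 1·2 = 0.

t0 = 0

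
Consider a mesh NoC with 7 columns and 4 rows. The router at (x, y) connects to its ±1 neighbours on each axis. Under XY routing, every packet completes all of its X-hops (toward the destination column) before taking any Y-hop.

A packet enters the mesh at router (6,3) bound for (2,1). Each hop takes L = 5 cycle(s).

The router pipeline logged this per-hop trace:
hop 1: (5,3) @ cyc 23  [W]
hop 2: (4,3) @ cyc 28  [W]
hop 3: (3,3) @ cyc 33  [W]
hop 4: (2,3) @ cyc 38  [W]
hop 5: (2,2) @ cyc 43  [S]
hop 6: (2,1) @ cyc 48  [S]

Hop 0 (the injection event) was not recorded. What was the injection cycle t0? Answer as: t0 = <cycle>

t0 = 18

Hop 1 reached at cycle 23; hop k is at t0 + k·L.
t0 = cyc[1] − L = 23 − 5 = 18.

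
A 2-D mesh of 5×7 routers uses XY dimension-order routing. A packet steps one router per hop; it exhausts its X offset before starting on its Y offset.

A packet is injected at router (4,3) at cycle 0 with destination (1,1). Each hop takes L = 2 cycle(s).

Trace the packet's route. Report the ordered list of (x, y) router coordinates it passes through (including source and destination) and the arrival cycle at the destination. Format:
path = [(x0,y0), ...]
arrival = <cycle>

path = [(4,3), (3,3), (2,3), (1,3), (1,2), (1,1)]
arrival = 10

[0] x=4 y=3 t=0
[1] x=3 y=3 t=2 →W
[2] x=2 y=3 t=4 →W
[3] x=1 y=3 t=6 →W
[4] x=1 y=2 t=8 →S
[5] x=1 y=1 t=10 →S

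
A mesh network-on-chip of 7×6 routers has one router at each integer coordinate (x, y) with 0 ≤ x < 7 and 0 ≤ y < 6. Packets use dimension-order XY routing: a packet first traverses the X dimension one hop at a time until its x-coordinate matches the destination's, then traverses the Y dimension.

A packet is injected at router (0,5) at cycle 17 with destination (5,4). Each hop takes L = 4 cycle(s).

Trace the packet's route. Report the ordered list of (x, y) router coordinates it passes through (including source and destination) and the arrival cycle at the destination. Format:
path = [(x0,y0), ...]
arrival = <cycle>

path = [(0,5), (1,5), (2,5), (3,5), (4,5), (5,5), (5,4)]
arrival = 41

src (0,5)  cyc=17
E→(1,5)  cyc=21
E→(2,5)  cyc=25
E→(3,5)  cyc=29
E→(4,5)  cyc=33
E→(5,5)  cyc=37
S→(5,4)  cyc=41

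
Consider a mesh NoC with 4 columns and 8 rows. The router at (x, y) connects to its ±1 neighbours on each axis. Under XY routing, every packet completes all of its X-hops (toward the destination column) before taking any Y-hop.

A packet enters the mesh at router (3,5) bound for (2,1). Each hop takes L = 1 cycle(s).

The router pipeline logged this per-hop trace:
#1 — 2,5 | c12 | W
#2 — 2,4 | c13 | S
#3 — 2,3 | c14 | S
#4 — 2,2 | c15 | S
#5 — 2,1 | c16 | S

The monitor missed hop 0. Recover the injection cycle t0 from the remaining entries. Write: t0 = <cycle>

Hop 1 reached at cycle 12; hop k is at t0 + k·L.
t0 = cyc[1] − L = 12 − 1 = 11.

t0 = 11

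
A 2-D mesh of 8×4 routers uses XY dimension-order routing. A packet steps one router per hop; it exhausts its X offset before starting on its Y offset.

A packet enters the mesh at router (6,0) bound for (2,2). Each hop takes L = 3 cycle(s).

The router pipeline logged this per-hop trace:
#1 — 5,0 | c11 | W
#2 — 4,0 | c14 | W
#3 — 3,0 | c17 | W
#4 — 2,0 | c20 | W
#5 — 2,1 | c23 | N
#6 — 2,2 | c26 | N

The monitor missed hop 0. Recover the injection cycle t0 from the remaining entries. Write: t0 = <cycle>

t0 = 8

At hop 1 the cycle is 11; in general cyc_k = t0 + kL.
t0 = cyc[1] − L = 11 − 3 = 8.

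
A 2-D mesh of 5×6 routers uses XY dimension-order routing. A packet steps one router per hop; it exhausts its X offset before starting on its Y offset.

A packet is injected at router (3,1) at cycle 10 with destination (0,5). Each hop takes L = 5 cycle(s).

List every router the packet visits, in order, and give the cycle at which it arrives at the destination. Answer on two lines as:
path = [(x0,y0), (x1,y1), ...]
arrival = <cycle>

hop 0: (3,1) @ cyc 10
hop 1: (2,1) @ cyc 15  [W]
hop 2: (1,1) @ cyc 20  [W]
hop 3: (0,1) @ cyc 25  [W]
hop 4: (0,2) @ cyc 30  [N]
hop 5: (0,3) @ cyc 35  [N]
hop 6: (0,4) @ cyc 40  [N]
hop 7: (0,5) @ cyc 45  [N]

path = [(3,1), (2,1), (1,1), (0,1), (0,2), (0,3), (0,4), (0,5)]
arrival = 45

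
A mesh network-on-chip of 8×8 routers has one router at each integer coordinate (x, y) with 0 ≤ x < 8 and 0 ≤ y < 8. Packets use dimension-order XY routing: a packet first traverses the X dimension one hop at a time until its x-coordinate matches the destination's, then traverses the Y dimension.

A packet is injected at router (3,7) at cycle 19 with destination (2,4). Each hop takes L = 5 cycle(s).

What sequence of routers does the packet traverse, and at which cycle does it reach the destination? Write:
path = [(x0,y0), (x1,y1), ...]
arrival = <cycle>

path = [(3,7), (2,7), (2,6), (2,5), (2,4)]
arrival = 39

  0. router=(3,7) cycle=19 (inject)
  1. router=(2,7) cycle=24 dir=W
  2. router=(2,6) cycle=29 dir=S
  3. router=(2,5) cycle=34 dir=S
  4. router=(2,4) cycle=39 dir=S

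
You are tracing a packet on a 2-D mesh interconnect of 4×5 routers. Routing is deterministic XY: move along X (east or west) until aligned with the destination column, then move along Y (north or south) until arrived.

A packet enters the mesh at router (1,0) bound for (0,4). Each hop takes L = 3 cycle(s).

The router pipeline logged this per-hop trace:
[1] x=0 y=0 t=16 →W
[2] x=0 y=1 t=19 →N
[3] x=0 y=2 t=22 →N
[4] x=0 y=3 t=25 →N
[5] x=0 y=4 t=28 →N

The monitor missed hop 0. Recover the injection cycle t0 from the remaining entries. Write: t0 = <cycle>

At hop 1 the cycle is 16; in general cyc_k = t0 + kL.
Subtract one hop: t0 = 16 − 3 = 13.

t0 = 13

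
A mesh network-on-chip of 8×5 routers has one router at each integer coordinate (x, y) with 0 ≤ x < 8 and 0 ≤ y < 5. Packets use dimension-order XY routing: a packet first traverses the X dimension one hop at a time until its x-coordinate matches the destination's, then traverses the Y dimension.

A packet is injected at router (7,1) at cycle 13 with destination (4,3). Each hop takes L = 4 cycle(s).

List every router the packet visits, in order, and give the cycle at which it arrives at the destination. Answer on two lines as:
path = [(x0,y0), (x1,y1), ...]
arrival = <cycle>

[0] x=7 y=1 t=13
[1] x=6 y=1 t=17 →W
[2] x=5 y=1 t=21 →W
[3] x=4 y=1 t=25 →W
[4] x=4 y=2 t=29 →N
[5] x=4 y=3 t=33 →N

path = [(7,1), (6,1), (5,1), (4,1), (4,2), (4,3)]
arrival = 33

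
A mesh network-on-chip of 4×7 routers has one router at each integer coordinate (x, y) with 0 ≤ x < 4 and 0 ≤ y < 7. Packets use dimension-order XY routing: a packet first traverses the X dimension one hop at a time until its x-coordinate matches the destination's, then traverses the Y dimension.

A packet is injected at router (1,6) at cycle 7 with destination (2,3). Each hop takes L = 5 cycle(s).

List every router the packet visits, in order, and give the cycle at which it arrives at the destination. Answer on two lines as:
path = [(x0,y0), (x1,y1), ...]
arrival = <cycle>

path = [(1,6), (2,6), (2,5), (2,4), (2,3)]
arrival = 27

t=7: at (1,6)
t=12: at (2,6) after E
t=17: at (2,5) after S
t=22: at (2,4) after S
t=27: at (2,3) after S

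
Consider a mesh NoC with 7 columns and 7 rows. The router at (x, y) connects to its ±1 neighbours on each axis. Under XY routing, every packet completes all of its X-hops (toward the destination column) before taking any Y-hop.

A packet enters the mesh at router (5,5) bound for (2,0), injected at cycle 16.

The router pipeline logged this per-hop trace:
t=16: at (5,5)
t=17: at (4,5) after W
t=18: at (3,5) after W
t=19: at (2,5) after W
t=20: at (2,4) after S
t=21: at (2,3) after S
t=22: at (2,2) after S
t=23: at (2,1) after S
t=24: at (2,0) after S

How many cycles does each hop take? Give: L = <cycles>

Δcyc across hop 0→1: 17 − 16 = 1.
That increment is L by definition: L = 1.

L = 1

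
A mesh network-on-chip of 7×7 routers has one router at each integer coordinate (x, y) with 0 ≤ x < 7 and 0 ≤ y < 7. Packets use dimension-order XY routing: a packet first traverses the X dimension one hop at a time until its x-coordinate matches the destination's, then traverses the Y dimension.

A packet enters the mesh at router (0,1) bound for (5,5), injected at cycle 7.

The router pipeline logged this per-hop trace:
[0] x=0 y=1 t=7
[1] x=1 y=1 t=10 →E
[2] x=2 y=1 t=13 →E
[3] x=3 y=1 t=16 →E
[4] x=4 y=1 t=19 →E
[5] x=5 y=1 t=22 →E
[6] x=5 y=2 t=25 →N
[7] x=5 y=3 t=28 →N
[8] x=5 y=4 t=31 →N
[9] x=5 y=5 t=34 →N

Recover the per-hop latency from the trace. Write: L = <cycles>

L = 3

From hop 0 (7) to hop 1 (10): +3 cycles.
Per-hop latency L = Δcyc = 3.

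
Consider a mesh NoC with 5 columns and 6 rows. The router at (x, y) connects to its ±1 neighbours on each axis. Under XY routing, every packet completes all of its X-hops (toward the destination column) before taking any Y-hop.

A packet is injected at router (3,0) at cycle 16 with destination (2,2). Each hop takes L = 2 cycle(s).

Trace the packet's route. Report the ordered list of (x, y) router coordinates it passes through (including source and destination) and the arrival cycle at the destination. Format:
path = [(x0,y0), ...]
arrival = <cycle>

path = [(3,0), (2,0), (2,1), (2,2)]
arrival = 22

src (3,0)  cyc=16
W→(2,0)  cyc=18
N→(2,1)  cyc=20
N→(2,2)  cyc=22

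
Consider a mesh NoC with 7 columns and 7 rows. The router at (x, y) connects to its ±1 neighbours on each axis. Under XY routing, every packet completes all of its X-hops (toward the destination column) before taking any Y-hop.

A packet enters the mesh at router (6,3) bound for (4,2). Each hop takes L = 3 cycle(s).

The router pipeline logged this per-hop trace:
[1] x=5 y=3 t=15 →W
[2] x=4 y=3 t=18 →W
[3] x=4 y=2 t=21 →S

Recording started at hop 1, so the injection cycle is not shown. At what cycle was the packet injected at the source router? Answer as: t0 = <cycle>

t0 = 12

The first recorded entry is hop 1 at cycle 15.
t0 = cyc[1] − L = 15 − 3 = 12.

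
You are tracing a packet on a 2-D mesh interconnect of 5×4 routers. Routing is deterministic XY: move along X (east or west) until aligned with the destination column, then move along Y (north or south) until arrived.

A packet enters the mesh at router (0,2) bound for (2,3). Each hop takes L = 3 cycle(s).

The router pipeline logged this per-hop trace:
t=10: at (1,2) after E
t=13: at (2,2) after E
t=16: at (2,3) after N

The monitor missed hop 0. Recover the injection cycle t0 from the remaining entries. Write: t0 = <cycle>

t0 = 7

Hop 1 reached at cycle 10; hop k is at t0 + k·L.
t0 = cyc[1] − L = 10 − 3 = 7.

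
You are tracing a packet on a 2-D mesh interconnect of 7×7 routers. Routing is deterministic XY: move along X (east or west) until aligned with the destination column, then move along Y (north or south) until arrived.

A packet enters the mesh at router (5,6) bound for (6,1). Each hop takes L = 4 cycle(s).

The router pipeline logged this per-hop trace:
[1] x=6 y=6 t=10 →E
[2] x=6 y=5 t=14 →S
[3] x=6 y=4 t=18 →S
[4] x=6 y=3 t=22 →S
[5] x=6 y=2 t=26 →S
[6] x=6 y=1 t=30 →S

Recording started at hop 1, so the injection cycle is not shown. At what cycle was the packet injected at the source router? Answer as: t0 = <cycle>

Hop 1 reached at cycle 10; hop k is at t0 + k·L.
Subtract one hop: t0 = 10 − 4 = 6.

t0 = 6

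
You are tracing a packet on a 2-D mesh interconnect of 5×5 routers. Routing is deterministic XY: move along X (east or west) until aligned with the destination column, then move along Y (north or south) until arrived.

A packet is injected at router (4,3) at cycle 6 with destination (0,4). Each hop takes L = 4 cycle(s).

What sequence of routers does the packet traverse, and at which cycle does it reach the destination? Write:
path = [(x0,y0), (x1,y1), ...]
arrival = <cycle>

t=6: at (4,3)
t=10: at (3,3) after W
t=14: at (2,3) after W
t=18: at (1,3) after W
t=22: at (0,3) after W
t=26: at (0,4) after N

path = [(4,3), (3,3), (2,3), (1,3), (0,3), (0,4)]
arrival = 26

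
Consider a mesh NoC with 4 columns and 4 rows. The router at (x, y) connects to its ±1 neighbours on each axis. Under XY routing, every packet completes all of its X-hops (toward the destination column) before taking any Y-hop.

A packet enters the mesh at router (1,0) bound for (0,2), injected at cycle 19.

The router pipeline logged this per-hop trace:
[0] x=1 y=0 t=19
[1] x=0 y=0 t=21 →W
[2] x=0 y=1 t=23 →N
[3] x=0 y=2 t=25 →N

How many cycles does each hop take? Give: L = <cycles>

L = 2

From hop 0 (19) to hop 1 (21): +2 cycles.
Per-hop latency L = Δcyc = 2.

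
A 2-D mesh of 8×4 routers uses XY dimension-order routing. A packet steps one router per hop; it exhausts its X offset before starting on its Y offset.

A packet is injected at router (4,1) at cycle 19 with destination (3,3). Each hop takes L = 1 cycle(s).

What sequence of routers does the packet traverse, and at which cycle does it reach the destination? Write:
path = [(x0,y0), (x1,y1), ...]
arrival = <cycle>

t=19: at (4,1)
t=20: at (3,1) after W
t=21: at (3,2) after N
t=22: at (3,3) after N

path = [(4,1), (3,1), (3,2), (3,3)]
arrival = 22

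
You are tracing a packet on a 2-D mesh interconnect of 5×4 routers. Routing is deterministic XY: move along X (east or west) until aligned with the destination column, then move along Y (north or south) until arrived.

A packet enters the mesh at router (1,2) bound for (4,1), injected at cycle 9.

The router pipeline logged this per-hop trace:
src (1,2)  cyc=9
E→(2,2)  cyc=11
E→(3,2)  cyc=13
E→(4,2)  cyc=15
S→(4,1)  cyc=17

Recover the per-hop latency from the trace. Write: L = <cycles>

L = 2

Between hops 0 and 1 the cycle counter advances 11 − 9 = 2.
Per-hop latency L = Δcyc = 2.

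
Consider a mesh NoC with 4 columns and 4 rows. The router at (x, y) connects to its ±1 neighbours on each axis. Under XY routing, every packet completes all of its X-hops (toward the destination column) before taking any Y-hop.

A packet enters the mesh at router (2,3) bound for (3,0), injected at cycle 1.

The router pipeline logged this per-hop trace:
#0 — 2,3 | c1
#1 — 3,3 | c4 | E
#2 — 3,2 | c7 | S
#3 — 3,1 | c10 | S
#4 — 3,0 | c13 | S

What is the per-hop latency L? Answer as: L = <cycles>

From hop 0 (1) to hop 1 (4): +3 cycles.
Per-hop latency L = Δcyc = 3.

L = 3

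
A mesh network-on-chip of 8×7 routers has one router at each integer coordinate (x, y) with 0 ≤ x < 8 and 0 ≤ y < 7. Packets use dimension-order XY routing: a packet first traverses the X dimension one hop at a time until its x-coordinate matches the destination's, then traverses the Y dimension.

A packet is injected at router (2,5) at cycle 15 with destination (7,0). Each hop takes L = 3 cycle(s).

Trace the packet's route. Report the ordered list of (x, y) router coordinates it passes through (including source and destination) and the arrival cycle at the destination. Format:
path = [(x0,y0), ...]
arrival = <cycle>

hop 0: (2,5) @ cyc 15
hop 1: (3,5) @ cyc 18  [E]
hop 2: (4,5) @ cyc 21  [E]
hop 3: (5,5) @ cyc 24  [E]
hop 4: (6,5) @ cyc 27  [E]
hop 5: (7,5) @ cyc 30  [E]
hop 6: (7,4) @ cyc 33  [S]
hop 7: (7,3) @ cyc 36  [S]
hop 8: (7,2) @ cyc 39  [S]
hop 9: (7,1) @ cyc 42  [S]
hop 10: (7,0) @ cyc 45  [S]

path = [(2,5), (3,5), (4,5), (5,5), (6,5), (7,5), (7,4), (7,3), (7,2), (7,1), (7,0)]
arrival = 45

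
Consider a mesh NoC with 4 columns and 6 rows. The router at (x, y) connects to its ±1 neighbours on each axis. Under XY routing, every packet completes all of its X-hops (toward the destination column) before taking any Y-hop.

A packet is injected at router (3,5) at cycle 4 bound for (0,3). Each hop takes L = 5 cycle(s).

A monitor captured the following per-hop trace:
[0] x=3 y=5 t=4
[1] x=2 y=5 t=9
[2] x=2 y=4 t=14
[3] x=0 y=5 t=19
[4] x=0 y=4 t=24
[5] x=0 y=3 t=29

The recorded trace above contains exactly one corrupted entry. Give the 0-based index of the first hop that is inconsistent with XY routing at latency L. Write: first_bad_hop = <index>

  1: Δx=-1 Δy=+0 Δt=5 [ok]
  2: Δx=+0 Δy=-1 Δt=5 [BAD: Y-move but x=2≠0]

first_bad_hop = 2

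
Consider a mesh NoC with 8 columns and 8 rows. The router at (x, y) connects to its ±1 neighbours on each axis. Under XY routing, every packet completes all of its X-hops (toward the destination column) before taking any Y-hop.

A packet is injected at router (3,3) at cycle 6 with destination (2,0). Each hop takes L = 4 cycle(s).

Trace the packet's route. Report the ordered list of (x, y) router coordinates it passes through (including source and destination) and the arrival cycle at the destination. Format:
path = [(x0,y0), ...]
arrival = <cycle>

path = [(3,3), (2,3), (2,2), (2,1), (2,0)]
arrival = 22

  0. router=(3,3) cycle=6 (inject)
  1. router=(2,3) cycle=10 dir=W
  2. router=(2,2) cycle=14 dir=S
  3. router=(2,1) cycle=18 dir=S
  4. router=(2,0) cycle=22 dir=S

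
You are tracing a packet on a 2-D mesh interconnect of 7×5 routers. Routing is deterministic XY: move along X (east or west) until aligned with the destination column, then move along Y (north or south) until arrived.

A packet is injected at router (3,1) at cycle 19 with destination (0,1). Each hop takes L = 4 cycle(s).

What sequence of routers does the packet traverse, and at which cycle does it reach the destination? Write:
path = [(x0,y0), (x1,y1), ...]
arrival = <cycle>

path = [(3,1), (2,1), (1,1), (0,1)]
arrival = 31

  0. router=(3,1) cycle=19 (inject)
  1. router=(2,1) cycle=23 dir=W
  2. router=(1,1) cycle=27 dir=W
  3. router=(0,1) cycle=31 dir=W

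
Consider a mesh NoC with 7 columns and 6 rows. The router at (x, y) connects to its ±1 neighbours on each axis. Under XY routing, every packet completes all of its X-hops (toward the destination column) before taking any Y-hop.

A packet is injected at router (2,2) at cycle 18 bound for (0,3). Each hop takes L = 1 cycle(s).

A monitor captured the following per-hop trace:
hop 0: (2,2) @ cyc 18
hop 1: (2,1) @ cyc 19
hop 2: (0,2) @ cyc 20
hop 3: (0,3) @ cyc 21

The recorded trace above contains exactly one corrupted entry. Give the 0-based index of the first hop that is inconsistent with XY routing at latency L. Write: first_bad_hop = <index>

check 1→ d=(0,-1) cyc+1: BAD: Y-move but x=2≠0

first_bad_hop = 1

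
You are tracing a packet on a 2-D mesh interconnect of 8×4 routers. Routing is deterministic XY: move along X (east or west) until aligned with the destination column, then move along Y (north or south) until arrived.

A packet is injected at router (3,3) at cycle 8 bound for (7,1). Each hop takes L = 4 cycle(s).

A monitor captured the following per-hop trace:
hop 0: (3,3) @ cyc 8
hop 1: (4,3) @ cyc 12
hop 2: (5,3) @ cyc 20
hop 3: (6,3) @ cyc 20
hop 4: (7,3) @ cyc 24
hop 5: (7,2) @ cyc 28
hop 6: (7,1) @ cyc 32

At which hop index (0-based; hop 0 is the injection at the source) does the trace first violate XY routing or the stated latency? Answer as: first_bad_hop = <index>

first_bad_hop = 2

hop 1: step (+1,+0), +4 cyc — ok
hop 2: step (+1,+0), +8 cyc — BAD: Δcyc=8≠L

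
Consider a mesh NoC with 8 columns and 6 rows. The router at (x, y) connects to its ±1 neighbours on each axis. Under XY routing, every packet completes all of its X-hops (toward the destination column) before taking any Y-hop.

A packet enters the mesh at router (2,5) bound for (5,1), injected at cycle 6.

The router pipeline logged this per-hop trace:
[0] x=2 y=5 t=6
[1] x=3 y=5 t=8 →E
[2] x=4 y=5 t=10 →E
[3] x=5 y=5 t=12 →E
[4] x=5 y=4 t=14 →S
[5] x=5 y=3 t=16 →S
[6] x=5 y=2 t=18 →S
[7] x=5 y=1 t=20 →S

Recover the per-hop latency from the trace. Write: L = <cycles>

cyc[1] − cyc[0] = 8 − 6 = 2.
Per-hop latency L = Δcyc = 2.

L = 2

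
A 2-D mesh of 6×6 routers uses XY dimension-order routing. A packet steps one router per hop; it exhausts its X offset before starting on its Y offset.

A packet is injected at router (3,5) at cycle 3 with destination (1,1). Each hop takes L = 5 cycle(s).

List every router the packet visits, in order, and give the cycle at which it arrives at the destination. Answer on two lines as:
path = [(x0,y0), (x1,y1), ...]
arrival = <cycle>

path = [(3,5), (2,5), (1,5), (1,4), (1,3), (1,2), (1,1)]
arrival = 33

  0. router=(3,5) cycle=3 (inject)
  1. router=(2,5) cycle=8 dir=W
  2. router=(1,5) cycle=13 dir=W
  3. router=(1,4) cycle=18 dir=S
  4. router=(1,3) cycle=23 dir=S
  5. router=(1,2) cycle=28 dir=S
  6. router=(1,1) cycle=33 dir=S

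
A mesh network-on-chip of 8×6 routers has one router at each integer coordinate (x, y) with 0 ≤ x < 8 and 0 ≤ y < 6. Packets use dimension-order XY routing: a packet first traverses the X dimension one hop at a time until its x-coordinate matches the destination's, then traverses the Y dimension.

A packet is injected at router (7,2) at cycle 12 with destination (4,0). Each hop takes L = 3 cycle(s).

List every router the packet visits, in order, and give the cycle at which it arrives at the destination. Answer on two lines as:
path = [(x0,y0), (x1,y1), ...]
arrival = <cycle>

path = [(7,2), (6,2), (5,2), (4,2), (4,1), (4,0)]
arrival = 27

[0] x=7 y=2 t=12
[1] x=6 y=2 t=15 →W
[2] x=5 y=2 t=18 →W
[3] x=4 y=2 t=21 →W
[4] x=4 y=1 t=24 →S
[5] x=4 y=0 t=27 →S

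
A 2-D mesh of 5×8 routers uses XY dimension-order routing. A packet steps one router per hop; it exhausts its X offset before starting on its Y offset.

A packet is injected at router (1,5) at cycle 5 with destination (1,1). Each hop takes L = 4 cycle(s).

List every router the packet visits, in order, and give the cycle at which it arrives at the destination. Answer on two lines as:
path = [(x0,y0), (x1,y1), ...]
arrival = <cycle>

[0] x=1 y=5 t=5
[1] x=1 y=4 t=9 →S
[2] x=1 y=3 t=13 →S
[3] x=1 y=2 t=17 →S
[4] x=1 y=1 t=21 →S

path = [(1,5), (1,4), (1,3), (1,2), (1,1)]
arrival = 21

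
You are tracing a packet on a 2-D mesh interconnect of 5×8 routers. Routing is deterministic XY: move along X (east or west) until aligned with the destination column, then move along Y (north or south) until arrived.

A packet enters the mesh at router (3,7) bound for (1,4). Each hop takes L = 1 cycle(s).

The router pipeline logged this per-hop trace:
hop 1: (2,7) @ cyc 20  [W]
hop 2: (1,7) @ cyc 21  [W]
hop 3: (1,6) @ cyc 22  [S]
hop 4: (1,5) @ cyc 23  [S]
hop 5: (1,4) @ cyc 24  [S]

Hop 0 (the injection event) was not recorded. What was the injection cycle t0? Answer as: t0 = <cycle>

At hop 1 the cycle is 20; in general cyc_k = t0 + kL.
Subtract one hop: t0 = 20 − 1 = 19.

t0 = 19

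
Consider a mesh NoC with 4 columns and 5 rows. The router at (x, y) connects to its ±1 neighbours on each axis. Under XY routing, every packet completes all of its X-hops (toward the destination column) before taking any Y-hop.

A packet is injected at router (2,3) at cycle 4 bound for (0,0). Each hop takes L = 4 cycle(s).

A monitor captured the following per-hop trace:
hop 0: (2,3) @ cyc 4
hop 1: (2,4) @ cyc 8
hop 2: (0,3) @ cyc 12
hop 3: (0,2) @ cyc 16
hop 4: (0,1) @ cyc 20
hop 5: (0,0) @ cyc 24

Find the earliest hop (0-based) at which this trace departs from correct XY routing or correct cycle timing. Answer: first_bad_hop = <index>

first_bad_hop = 1

  1: Δx=+0 Δy=+1 Δt=4 [BAD: Y-move but x=2≠0]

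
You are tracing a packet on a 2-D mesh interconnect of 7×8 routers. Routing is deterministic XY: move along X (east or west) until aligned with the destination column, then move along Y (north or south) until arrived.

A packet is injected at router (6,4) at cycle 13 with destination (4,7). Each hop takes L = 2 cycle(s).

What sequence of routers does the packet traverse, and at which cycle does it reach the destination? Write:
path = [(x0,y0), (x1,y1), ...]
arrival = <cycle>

[0] x=6 y=4 t=13
[1] x=5 y=4 t=15 →W
[2] x=4 y=4 t=17 →W
[3] x=4 y=5 t=19 →N
[4] x=4 y=6 t=21 →N
[5] x=4 y=7 t=23 →N

path = [(6,4), (5,4), (4,4), (4,5), (4,6), (4,7)]
arrival = 23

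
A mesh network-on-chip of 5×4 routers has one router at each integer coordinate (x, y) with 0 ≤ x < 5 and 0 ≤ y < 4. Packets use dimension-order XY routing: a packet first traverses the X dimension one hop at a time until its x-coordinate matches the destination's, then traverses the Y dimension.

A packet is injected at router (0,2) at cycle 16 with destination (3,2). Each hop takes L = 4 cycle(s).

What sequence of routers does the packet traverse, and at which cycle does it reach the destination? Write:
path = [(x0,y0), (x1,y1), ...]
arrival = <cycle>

  0. router=(0,2) cycle=16 (inject)
  1. router=(1,2) cycle=20 dir=E
  2. router=(2,2) cycle=24 dir=E
  3. router=(3,2) cycle=28 dir=E

path = [(0,2), (1,2), (2,2), (3,2)]
arrival = 28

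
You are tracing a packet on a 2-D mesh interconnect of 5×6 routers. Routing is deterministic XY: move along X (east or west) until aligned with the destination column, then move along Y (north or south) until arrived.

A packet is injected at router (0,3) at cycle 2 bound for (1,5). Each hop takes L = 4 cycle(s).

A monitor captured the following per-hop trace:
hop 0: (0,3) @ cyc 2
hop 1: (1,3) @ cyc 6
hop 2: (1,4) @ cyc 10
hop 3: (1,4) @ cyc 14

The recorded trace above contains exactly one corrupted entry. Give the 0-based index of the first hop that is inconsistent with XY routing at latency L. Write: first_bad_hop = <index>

  1: Δx=+1 Δy=+0 Δt=4 [ok]
  2: Δx=+0 Δy=+1 Δt=4 [ok]
  3: Δx=+0 Δy=+0 Δt=4 [BAD: non-unit step]

first_bad_hop = 3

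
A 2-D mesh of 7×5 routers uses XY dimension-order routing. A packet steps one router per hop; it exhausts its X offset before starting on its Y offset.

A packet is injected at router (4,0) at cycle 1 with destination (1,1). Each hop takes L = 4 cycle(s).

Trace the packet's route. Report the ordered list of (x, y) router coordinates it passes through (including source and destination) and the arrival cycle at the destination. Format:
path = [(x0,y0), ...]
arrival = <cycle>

hop 0: (4,0) @ cyc 1
hop 1: (3,0) @ cyc 5  [W]
hop 2: (2,0) @ cyc 9  [W]
hop 3: (1,0) @ cyc 13  [W]
hop 4: (1,1) @ cyc 17  [N]

path = [(4,0), (3,0), (2,0), (1,0), (1,1)]
arrival = 17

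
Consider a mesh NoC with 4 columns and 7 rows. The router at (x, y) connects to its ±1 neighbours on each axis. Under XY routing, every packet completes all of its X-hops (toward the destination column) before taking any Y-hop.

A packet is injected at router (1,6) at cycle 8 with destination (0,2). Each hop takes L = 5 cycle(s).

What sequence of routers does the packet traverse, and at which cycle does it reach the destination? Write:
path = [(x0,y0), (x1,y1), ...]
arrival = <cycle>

  0. router=(1,6) cycle=8 (inject)
  1. router=(0,6) cycle=13 dir=W
  2. router=(0,5) cycle=18 dir=S
  3. router=(0,4) cycle=23 dir=S
  4. router=(0,3) cycle=28 dir=S
  5. router=(0,2) cycle=33 dir=S

path = [(1,6), (0,6), (0,5), (0,4), (0,3), (0,2)]
arrival = 33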